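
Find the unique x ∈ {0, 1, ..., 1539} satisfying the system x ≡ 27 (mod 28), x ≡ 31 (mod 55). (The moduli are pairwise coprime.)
The moduli 28, 55 are pairwise coprime, so by the CRT there is a unique solution mod 28·55 = 1540.
Solve by successive substitution. Start with x ≡ 27 (mod 28).
  Combine with x ≡ 31 (mod 55): write x = 27 + 28·t and require 27 + 28·t ≡ 31 (mod 55), i.e. 28·t ≡ 31 − 27 ≡ 4 (mod 55). Since 28^(−1) ≡ 2 (mod 55), t ≡ 2·4 ≡ 8 (mod 55). So x ≡ 27 + 28·8 = 251 (mod 1540).
Unique solution in [0, 1540): x = 251.

Final answer: x ≡ 251 (mod 1540); the representative in [0, 1540) is 251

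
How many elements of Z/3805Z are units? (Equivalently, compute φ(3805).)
Z/3805Z has φ(3805) = 3040 units

An element a ∈ Z/3805Z is a unit iff gcd(a, 3805) = 1, so the number of units is φ(3805). φ is multiplicative, with φ(p^e) = p^e − p^(e−1). Factorise 3805 = 5 · 761. Then
  φ(3805) = (5 − 1) · (761 − 1) = 4 · 760 = 3040.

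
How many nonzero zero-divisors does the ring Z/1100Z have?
In Z/1100Z each nonzero element is either a unit (gcd with 1100 is 1) or a zero-divisor (gcd > 1). The number of units is φ(1100): factorise 1100 = 2^2 · 5^2 · 11, so φ(1100) = (2^2 − 2^1) · (5^2 − 5^1) · (11 − 1) = 2 · 20 · 10 = 400. The nonzero elements number 1100 − 1 = 1099. Hence the nonzero zero-divisors number 1099 − 400 = 699.

Final answer: Z/1100Z has 699 nonzero zero-divisors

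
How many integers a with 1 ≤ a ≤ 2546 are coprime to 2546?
The number of a ∈ {1, ..., 2546} with gcd(a, 2546) = 1 is by definition Euler's totient φ(2546). φ is multiplicative, with φ(p^e) = p^e − p^(e−1). Factorise 2546 = 2 · 19 · 67. Then
  φ(2546) = (2 − 1) · (19 − 1) · (67 − 1) = 1 · 18 · 66 = 1188.
So there are 1188 such integers.

Final answer: 1188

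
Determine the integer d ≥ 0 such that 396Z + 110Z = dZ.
In the PID Z, (a, b) is generated by gcd(a, b). Compute gcd(396, 110) with the extended Euclidean algorithm, tracking rows (r, s, t) with s·396 + t·110 = r:
  row A: (396, 1, 0)   [1·396 + 0·110 = 396]
  row B: (110, 0, 1)   [0·396 + 1·110 = 110]
  396 = 3·110 + 66   → row C = row A − 3·row B = (66, 1, −3)   [check: 1·396 − 3·110 = 66]
  110 = 1·66 + 44   → row D = row B − 1·row C = (44, −1, 4)   [check: −1·396 + 4·110 = 44]
  66 = 1·44 + 22   → row E = row C − 1·row D = (22, 2, −7)   [check: 2·396 − 7·110 = 22]
  44 = 2·22 + 0   → remainder 0, stop. gcd = 22 (last nonzero row E).
So gcd(396, 110) = 22, with Bézout identity 2·396 − 7·110 = 22. Containment (⊇): the Bézout identity exhibits 22 as an element of (396, 110), giving (22) ⊆ (396, 110). Containment (⊆): since 22 | 396 and 22 | 110 (396 = 22·18, 110 = 22·5), every Z-linear combination of 396 and 110 is divisible by 22, so (396, 110) ⊆ (22). Therefore (396, 110) = (22), d = 22.

Final answer: (396, 110) = (22); d = 22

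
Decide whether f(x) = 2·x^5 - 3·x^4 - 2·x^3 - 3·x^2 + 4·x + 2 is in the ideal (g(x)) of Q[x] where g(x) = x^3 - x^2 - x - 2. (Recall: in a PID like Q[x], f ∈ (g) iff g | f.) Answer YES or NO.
In Q[x] the ideal (g) consists of all multiples of g, so f ∈ (g) iff g | f, i.e. iff the remainder of f on division by g is 0. Divide f by g (g is monic, so eliminate the leading term of the running remainder at each step):
  leading term 2·x^5: subtract (2·x^2)·g(x) = 2·x^5 - 2·x^4 - 2·x^3 - 4·x^2, leaving -x^4 + x^2 + 4·x + 2
  leading term -x^4: subtract (-x)·g(x) = -x^4 + x^3 + x^2 + 2·x, leaving -x^3 + 2·x + 2
  leading term -x^3: subtract (-1)·g(x) = -x^3 + x^2 + x + 2, leaving -x^2 + x
The remainder r(x) = -x^2 + x ≠ 0 (and deg r < deg g), so g ∤ f, i.e. f ∉ (g).

Final answer: NO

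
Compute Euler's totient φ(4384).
φ is multiplicative, with φ(p^e) = p^e − p^(e−1). Factorise 4384 = 2^5 · 137. Then
  φ(4384) = (2^5 − 2^4) · (137 − 1) = 16 · 136 = 2176.

Final answer: φ(4384) = 2176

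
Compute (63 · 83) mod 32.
13

Reduce the factors first: 63 ≡ 31, 83 ≡ 19 (mod 32), so 63 · 83 ≡ 31 · 19 (mod 32). 31 · 19 = 589. Dividing by 32: 589 = 18·32 + 13. So (63 · 83) mod 32 = 13.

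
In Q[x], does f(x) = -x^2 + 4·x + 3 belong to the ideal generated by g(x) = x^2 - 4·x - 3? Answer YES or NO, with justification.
YES

In Q[x] the ideal (g) consists of all multiples of g, so f ∈ (g) iff g | f, i.e. iff the remainder of f on division by g is 0. Divide f by g (g is monic, so eliminate the leading term of the running remainder at each step):
  leading term -x^2: subtract (-1)·g(x) = -x^2 + 4·x + 3, leaving 0
The remainder is 0, so f(x) = g(x) · h(x) with h(x) = -1. Hence g | f, i.e. f ∈ (g).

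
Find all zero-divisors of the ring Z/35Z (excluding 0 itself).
An element a ∈ Z/35Z (with a ≠ 0) is a zero-divisor iff gcd(a, 35) > 1 (because a is a unit precisely when gcd(a, n) = 1, and in Z/nZ every nonzero, non-unit element is a zero-divisor). Scan a = 1, ..., 34 and keep those with gcd(a, 35) > 1:
  gcd(5, 35) = 5, gcd(7, 35) = 7, gcd(10, 35) = 5, gcd(14, 35) = 7, gcd(15, 35) = 5, gcd(20, 35) = 5, gcd(21, 35) = 7, gcd(25, 35) = 5, gcd(28, 35) = 7, gcd(30, 35) = 5.
All other a ∈ {1, ..., 34} have gcd(a, 35) = 1 and are units. So the nonzero zero-divisors are exactly the 10 values of a appearing in this scan.

Final answer: nonzero zero-divisors of Z/35Z = {5, 7, 10, 14, 15, 20, 21, 25, 28, 30}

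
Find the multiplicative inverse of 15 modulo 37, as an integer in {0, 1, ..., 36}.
Apply the extended Euclidean algorithm to (37, 15), tracking rows (r, s, t) with s·37 + t·15 = r. Each division r_prev = q·r_cur + r_new produces the new row as (previous row) − q·(current row):
  row A: (37, 1, 0)   [1·37 + 0·15 = 37]
  row B: (15, 0, 1)   [0·37 + 1·15 = 15]
  37 = 2·15 + 7   → row C = row A − 2·row B = (7, 1, −2)   [check: 1·37 − 2·15 = 7]
  15 = 2·7 + 1   → row D = row B − 2·row C = (1, −2, 5)   [check: −2·37 + 5·15 = 1]
  7 = 7·1 + 0   → remainder 0, stop. gcd = 1 (last nonzero row D).
The gcd is 1, so 15 is invertible mod 37. The last nonzero row gives −2·37 + 5·15 = 1, so t = 5. So 15^(−1) ≡ 5 (mod 37). Verify: 15 · 5 = 75 ≡ 1 (mod 37). ✓

Final answer: 15^(−1) ≡ 5 (mod 37)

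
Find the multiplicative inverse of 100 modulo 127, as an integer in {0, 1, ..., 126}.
Apply the extended Euclidean algorithm to (127, 100), tracking rows (r, s, t) with s·127 + t·100 = r. Each division r_prev = q·r_cur + r_new produces the new row as (previous row) − q·(current row):
  row A: (127, 1, 0)   [1·127 + 0·100 = 127]
  row B: (100, 0, 1)   [0·127 + 1·100 = 100]
  127 = 1·100 + 27   → row C = row A − 1·row B = (27, 1, −1)   [check: 1·127 − 1·100 = 27]
  100 = 3·27 + 19   → row D = row B − 3·row C = (19, −3, 4)   [check: −3·127 + 4·100 = 19]
  27 = 1·19 + 8   → row E = row C − 1·row D = (8, 4, −5)   [check: 4·127 − 5·100 = 8]
  19 = 2·8 + 3   → row F = row D − 2·row E = (3, −11, 14)   [check: −11·127 + 14·100 = 3]
  8 = 2·3 + 2   → row G = row E − 2·row F = (2, 26, −33)   [check: 26·127 − 33·100 = 2]
  3 = 1·2 + 1   → row H = row F − 1·row G = (1, −37, 47)   [check: −37·127 + 47·100 = 1]
  2 = 2·1 + 0   → remainder 0, stop. gcd = 1 (last nonzero row H).
The gcd is 1, so 100 is invertible mod 127. The last nonzero row gives −37·127 + 47·100 = 1, so t = 47. So 100^(−1) ≡ 47 (mod 127). Verify: 100 · 47 = 4700 ≡ 1 (mod 127). ✓

Final answer: 100^(−1) ≡ 47 (mod 127)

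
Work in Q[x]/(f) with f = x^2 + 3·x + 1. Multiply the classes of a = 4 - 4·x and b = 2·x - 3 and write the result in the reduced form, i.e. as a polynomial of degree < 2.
a · b ≡ 44·x - 4 (mod f(x))

First multiply in Q[x] without reducing: a · b = -8·x^2 + 20·x - 12. Now divide by f(x) = x^2 + 3·x + 1, eliminating the leading term at each step:
  leading term -8·x^2: subtract (-8)·f(x) = -8·x^2 - 24·x - 8, leaving 44·x - 4
The degree is now < 2, so this is the remainder. Hence a · b ≡ 44·x - 4 in Q[x]/(f).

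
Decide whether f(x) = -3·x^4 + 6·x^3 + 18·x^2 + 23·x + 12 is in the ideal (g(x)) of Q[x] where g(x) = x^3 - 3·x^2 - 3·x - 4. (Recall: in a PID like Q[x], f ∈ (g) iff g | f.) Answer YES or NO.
NO

In Q[x] the ideal (g) consists of all multiples of g, so f ∈ (g) iff g | f, i.e. iff the remainder of f on division by g is 0. Divide f by g (g is monic, so eliminate the leading term of the running remainder at each step):
  leading term -3·x^4: subtract (-3·x)·g(x) = -3·x^4 + 9·x^3 + 9·x^2 + 12·x, leaving -3·x^3 + 9·x^2 + 11·x + 12
  leading term -3·x^3: subtract (-3)·g(x) = -3·x^3 + 9·x^2 + 9·x + 12, leaving 2·x
The remainder r(x) = 2·x ≠ 0 (and deg r < deg g), so g ∤ f, i.e. f ∉ (g).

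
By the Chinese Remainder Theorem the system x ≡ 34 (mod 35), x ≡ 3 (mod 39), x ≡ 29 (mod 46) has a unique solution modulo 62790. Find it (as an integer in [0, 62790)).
x ≡ 14979 (mod 62790); the representative in [0, 62790) is 14979

The moduli 35, 39, 46 are pairwise coprime, so by the CRT there is a unique solution mod 35·39·46 = 62790.
Solve by successive substitution. Start with x ≡ 34 (mod 35).
  Combine with x ≡ 3 (mod 39): write x = 34 + 35·t and require 34 + 35·t ≡ 3 (mod 39), i.e. 35·t ≡ 3 − 34 ≡ 8 (mod 39). Since 35^(−1) ≡ 29 (mod 39), t ≡ 29·8 ≡ 37 (mod 39). So x ≡ 34 + 35·37 = 1329 (mod 1365).
  Combine with x ≡ 29 (mod 46): write x = 1329 + 1365·t and require 1329 + 1365·t ≡ 29 (mod 46), i.e. 1365·t ≡ 29 − 1329 ≡ 34 (mod 46). Since 1365^(−1) ≡ 3 (mod 46) (1365 ≡ 31 (mod 46)), t ≡ 3·34 ≡ 10 (mod 46). So x ≡ 1329 + 1365·10 = 14979 (mod 62790).
Unique solution in [0, 62790): x = 14979.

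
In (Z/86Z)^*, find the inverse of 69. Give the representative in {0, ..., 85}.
Apply the extended Euclidean algorithm to (86, 69), tracking rows (r, s, t) with s·86 + t·69 = r. Each division r_prev = q·r_cur + r_new produces the new row as (previous row) − q·(current row):
  row A: (86, 1, 0)   [1·86 + 0·69 = 86]
  row B: (69, 0, 1)   [0·86 + 1·69 = 69]
  86 = 1·69 + 17   → row C = row A − 1·row B = (17, 1, −1)   [check: 1·86 − 1·69 = 17]
  69 = 4·17 + 1   → row D = row B − 4·row C = (1, −4, 5)   [check: −4·86 + 5·69 = 1]
  17 = 17·1 + 0   → remainder 0, stop. gcd = 1 (last nonzero row D).
The gcd is 1, so 69 is invertible mod 86. The last nonzero row gives −4·86 + 5·69 = 1, so t = 5. So 69^(−1) ≡ 5 (mod 86). Verify: 69 · 5 = 345 ≡ 1 (mod 86). ✓

Final answer: 69^(−1) ≡ 5 (mod 86)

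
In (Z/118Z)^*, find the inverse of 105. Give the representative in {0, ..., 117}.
105^(−1) ≡ 9 (mod 118)

Apply the extended Euclidean algorithm to (118, 105), tracking rows (r, s, t) with s·118 + t·105 = r. Each division r_prev = q·r_cur + r_new produces the new row as (previous row) − q·(current row):
  row A: (118, 1, 0)   [1·118 + 0·105 = 118]
  row B: (105, 0, 1)   [0·118 + 1·105 = 105]
  118 = 1·105 + 13   → row C = row A − 1·row B = (13, 1, −1)   [check: 1·118 − 1·105 = 13]
  105 = 8·13 + 1   → row D = row B − 8·row C = (1, −8, 9)   [check: −8·118 + 9·105 = 1]
  13 = 13·1 + 0   → remainder 0, stop. gcd = 1 (last nonzero row D).
The gcd is 1, so 105 is invertible mod 118. The last nonzero row gives −8·118 + 9·105 = 1, so t = 9. So 105^(−1) ≡ 9 (mod 118). Verify: 105 · 9 = 945 ≡ 1 (mod 118). ✓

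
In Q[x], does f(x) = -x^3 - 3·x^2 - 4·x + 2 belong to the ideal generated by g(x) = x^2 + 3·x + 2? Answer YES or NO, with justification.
In Q[x] the ideal (g) consists of all multiples of g, so f ∈ (g) iff g | f, i.e. iff the remainder of f on division by g is 0. Divide f by g (g is monic, so eliminate the leading term of the running remainder at each step):
  leading term -x^3: subtract (-x)·g(x) = -x^3 - 3·x^2 - 2·x, leaving 2 - 2·x
The remainder r(x) = 2 - 2·x ≠ 0 (and deg r < deg g), so g ∤ f, i.e. f ∉ (g).

Final answer: NO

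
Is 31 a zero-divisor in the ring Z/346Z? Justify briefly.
gcd(31, 346) = 1, so 31 is a unit in Z/346Z (it has a multiplicative inverse). A unit cannot be a zero-divisor: if 31·b ≡ 0 then multiplying both sides by 31^(−1) gives b ≡ 0. So 31 is not a zero-divisor.

Final answer: NO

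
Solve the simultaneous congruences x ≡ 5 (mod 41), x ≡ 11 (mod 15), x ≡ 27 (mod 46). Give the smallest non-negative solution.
x ≡ 13781 (mod 28290); the representative in [0, 28290) is 13781

The moduli 41, 15, 46 are pairwise coprime, so by the CRT there is a unique solution mod 41·15·46 = 28290.
Solve by successive substitution. Start with x ≡ 5 (mod 41).
  Combine with x ≡ 11 (mod 15): write x = 5 + 41·t and require 5 + 41·t ≡ 11 (mod 15), i.e. 41·t ≡ 11 − 5 ≡ 6 (mod 15). Since 41^(−1) ≡ 11 (mod 15) (41 ≡ 11 (mod 15)), t ≡ 11·6 ≡ 6 (mod 15). So x ≡ 5 + 41·6 = 251 (mod 615).
  Combine with x ≡ 27 (mod 46): write x = 251 + 615·t and require 251 + 615·t ≡ 27 (mod 46), i.e. 615·t ≡ 27 − 251 ≡ 6 (mod 46). Since 615^(−1) ≡ 19 (mod 46) (615 ≡ 17 (mod 46)), t ≡ 19·6 ≡ 22 (mod 46). So x ≡ 251 + 615·22 = 13781 (mod 28290).
Unique solution in [0, 28290): x = 13781.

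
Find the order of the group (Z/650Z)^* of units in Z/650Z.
(Z/650Z)^* consists of the classes a with gcd(a, 650) = 1, so its order is φ(650). φ is multiplicative, with φ(p^e) = p^e − p^(e−1). Factorise 650 = 2 · 5^2 · 13. Then
  φ(650) = (2 − 1) · (5^2 − 5^1) · (13 − 1) = 1 · 20 · 12 = 240.
Thus |(Z/650Z)^*| = 240.

Final answer: |(Z/650Z)^*| = 240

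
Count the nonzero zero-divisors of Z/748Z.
In Z/748Z each nonzero element is either a unit (gcd with 748 is 1) or a zero-divisor (gcd > 1). The number of units is φ(748): factorise 748 = 2^2 · 11 · 17, so φ(748) = (2^2 − 2^1) · (11 − 1) · (17 − 1) = 2 · 10 · 16 = 320. The nonzero elements number 748 − 1 = 747. Hence the nonzero zero-divisors number 747 − 320 = 427.

Final answer: Z/748Z has 427 nonzero zero-divisors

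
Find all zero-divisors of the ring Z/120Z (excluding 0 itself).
nonzero zero-divisors of Z/120Z = {2, 3, 4, 5, 6, 8, 9, 10, 12, 14, 15, 16, 18, 20, 21, 22, 24, 25, 26, 27, 28, 30, 32, 33, 34, 35, 36, 38, 39, 40, 42, 44, 45, 46, 48, 50, 51, 52, 54, 55, 56, 57, 58, 60, 62, 63, 64, 65, 66, 68, 69, 70, 72, 74, 75, 76, 78, 80, 81, 82, 84, 85, 86, 87, 88, 90, 92, 93, 94, 95, 96, 98, 99, 100, 102, 104, 105, 106, 108, 110, 111, 112, 114, 115, 116, 117, 118}

An element a ∈ Z/120Z (with a ≠ 0) is a zero-divisor iff gcd(a, 120) > 1 (because a is a unit precisely when gcd(a, n) = 1, and in Z/nZ every nonzero, non-unit element is a zero-divisor). Scan a = 1, ..., 119 and keep those with gcd(a, 120) > 1:
  gcd(2, 120) = 2, gcd(3, 120) = 3, gcd(4, 120) = 4, gcd(5, 120) = 5, gcd(6, 120) = 6, gcd(8, 120) = 8, gcd(9, 120) = 3, gcd(10, 120) = 10, gcd(12, 120) = 12, gcd(14, 120) = 2, gcd(15, 120) = 15, gcd(16, 120) = 8, gcd(18, 120) = 6, gcd(20, 120) = 20, gcd(21, 120) = 3, gcd(22, 120) = 2, gcd(24, 120) = 24, gcd(25, 120) = 5, gcd(26, 120) = 2, gcd(27, 120) = 3, gcd(28, 120) = 4, gcd(30, 120) = 30, gcd(32, 120) = 8, gcd(33, 120) = 3, gcd(34, 120) = 2, gcd(35, 120) = 5, gcd(36, 120) = 12, gcd(38, 120) = 2, gcd(39, 120) = 3, gcd(40, 120) = 40, gcd(42, 120) = 6, gcd(44, 120) = 4, gcd(45, 120) = 15, gcd(46, 120) = 2, gcd(48, 120) = 24, gcd(50, 120) = 10, gcd(51, 120) = 3, gcd(52, 120) = 4, gcd(54, 120) = 6, gcd(55, 120) = 5, gcd(56, 120) = 8, gcd(57, 120) = 3, gcd(58, 120) = 2, gcd(60, 120) = 60, gcd(62, 120) = 2, gcd(63, 120) = 3, gcd(64, 120) = 8, gcd(65, 120) = 5, gcd(66, 120) = 6, gcd(68, 120) = 4, gcd(69, 120) = 3, gcd(70, 120) = 10, gcd(72, 120) = 24, gcd(74, 120) = 2, gcd(75, 120) = 15, gcd(76, 120) = 4, gcd(78, 120) = 6, gcd(80, 120) = 40, gcd(81, 120) = 3, gcd(82, 120) = 2, gcd(84, 120) = 12, gcd(85, 120) = 5, gcd(86, 120) = 2, gcd(87, 120) = 3, gcd(88, 120) = 8, gcd(90, 120) = 30, gcd(92, 120) = 4, gcd(93, 120) = 3, gcd(94, 120) = 2, gcd(95, 120) = 5, gcd(96, 120) = 24, gcd(98, 120) = 2, gcd(99, 120) = 3, gcd(100, 120) = 20, gcd(102, 120) = 6, gcd(104, 120) = 8, gcd(105, 120) = 15, gcd(106, 120) = 2, gcd(108, 120) = 12, gcd(110, 120) = 10, gcd(111, 120) = 3, gcd(112, 120) = 8, gcd(114, 120) = 6, gcd(115, 120) = 5, gcd(116, 120) = 4, gcd(117, 120) = 3, gcd(118, 120) = 2.
All other a ∈ {1, ..., 119} have gcd(a, 120) = 1 and are units. So the nonzero zero-divisors are exactly the 87 values of a appearing in this scan.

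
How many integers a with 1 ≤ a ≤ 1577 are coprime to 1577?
1476

The number of a ∈ {1, ..., 1577} with gcd(a, 1577) = 1 is by definition Euler's totient φ(1577). φ is multiplicative, with φ(p^e) = p^e − p^(e−1). Factorise 1577 = 19 · 83. Then
  φ(1577) = (19 − 1) · (83 − 1) = 18 · 82 = 1476.
So there are 1476 such integers.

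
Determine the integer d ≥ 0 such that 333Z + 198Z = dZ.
(333, 198) = (9); d = 9

In the PID Z, (a, b) is generated by gcd(a, b). Compute gcd(333, 198) with the extended Euclidean algorithm, tracking rows (r, s, t) with s·333 + t·198 = r:
  row A: (333, 1, 0)   [1·333 + 0·198 = 333]
  row B: (198, 0, 1)   [0·333 + 1·198 = 198]
  333 = 1·198 + 135   → row C = row A − 1·row B = (135, 1, −1)   [check: 1·333 − 1·198 = 135]
  198 = 1·135 + 63   → row D = row B − 1·row C = (63, −1, 2)   [check: −1·333 + 2·198 = 63]
  135 = 2·63 + 9   → row E = row C − 2·row D = (9, 3, −5)   [check: 3·333 − 5·198 = 9]
  63 = 7·9 + 0   → remainder 0, stop. gcd = 9 (last nonzero row E).
So gcd(333, 198) = 9, with Bézout identity 3·333 − 5·198 = 9. Containment (⊇): the Bézout identity exhibits 9 as an element of (333, 198), giving (9) ⊆ (333, 198). Containment (⊆): since 9 | 333 and 9 | 198 (333 = 9·37, 198 = 9·22), every Z-linear combination of 333 and 198 is divisible by 9, so (333, 198) ⊆ (9). Therefore (333, 198) = (9), d = 9.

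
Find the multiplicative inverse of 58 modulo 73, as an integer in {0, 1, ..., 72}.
58^(−1) ≡ 34 (mod 73)

Apply the extended Euclidean algorithm to (73, 58), tracking rows (r, s, t) with s·73 + t·58 = r. Each division r_prev = q·r_cur + r_new produces the new row as (previous row) − q·(current row):
  row A: (73, 1, 0)   [1·73 + 0·58 = 73]
  row B: (58, 0, 1)   [0·73 + 1·58 = 58]
  73 = 1·58 + 15   → row C = row A − 1·row B = (15, 1, −1)   [check: 1·73 − 1·58 = 15]
  58 = 3·15 + 13   → row D = row B − 3·row C = (13, −3, 4)   [check: −3·73 + 4·58 = 13]
  15 = 1·13 + 2   → row E = row C − 1·row D = (2, 4, −5)   [check: 4·73 − 5·58 = 2]
  13 = 6·2 + 1   → row F = row D − 6·row E = (1, −27, 34)   [check: −27·73 + 34·58 = 1]
  2 = 2·1 + 0   → remainder 0, stop. gcd = 1 (last nonzero row F).
The gcd is 1, so 58 is invertible mod 73. The last nonzero row gives −27·73 + 34·58 = 1, so t = 34. So 58^(−1) ≡ 34 (mod 73). Verify: 58 · 34 = 1972 ≡ 1 (mod 73). ✓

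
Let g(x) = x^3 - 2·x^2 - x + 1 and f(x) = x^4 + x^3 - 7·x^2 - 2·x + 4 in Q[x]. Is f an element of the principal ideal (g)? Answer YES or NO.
NO

In Q[x] the ideal (g) consists of all multiples of g, so f ∈ (g) iff g | f, i.e. iff the remainder of f on division by g is 0. Divide f by g (g is monic, so eliminate the leading term of the running remainder at each step):
  leading term x^4: subtract (x)·g(x) = x^4 - 2·x^3 - x^2 + x, leaving 3·x^3 - 6·x^2 - 3·x + 4
  leading term 3·x^3: subtract (3)·g(x) = 3·x^3 - 6·x^2 - 3·x + 3, leaving 1
The remainder r(x) = 1 ≠ 0 (and deg r < deg g), so g ∤ f, i.e. f ∉ (g).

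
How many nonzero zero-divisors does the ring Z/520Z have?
In Z/520Z each nonzero element is either a unit (gcd with 520 is 1) or a zero-divisor (gcd > 1). The number of units is φ(520): factorise 520 = 2^3 · 5 · 13, so φ(520) = (2^3 − 2^2) · (5 − 1) · (13 − 1) = 4 · 4 · 12 = 192. The nonzero elements number 520 − 1 = 519. Hence the nonzero zero-divisors number 519 − 192 = 327.

Final answer: Z/520Z has 327 nonzero zero-divisors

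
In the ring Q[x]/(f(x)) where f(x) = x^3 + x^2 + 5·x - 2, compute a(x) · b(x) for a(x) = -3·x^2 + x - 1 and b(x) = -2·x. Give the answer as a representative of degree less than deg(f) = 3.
First multiply in Q[x] without reducing: a · b = 6·x^3 - 2·x^2 + 2·x. Now divide by f(x) = x^3 + x^2 + 5·x - 2, eliminating the leading term at each step:
  leading term 6·x^3: subtract (6)·f(x) = 6·x^3 + 6·x^2 + 30·x - 12, leaving -8·x^2 - 28·x + 12
The degree is now < 3, so this is the remainder. Hence a · b ≡ -8·x^2 - 28·x + 12 in Q[x]/(f).

Final answer: a · b ≡ -8·x^2 - 28·x + 12 (mod f(x))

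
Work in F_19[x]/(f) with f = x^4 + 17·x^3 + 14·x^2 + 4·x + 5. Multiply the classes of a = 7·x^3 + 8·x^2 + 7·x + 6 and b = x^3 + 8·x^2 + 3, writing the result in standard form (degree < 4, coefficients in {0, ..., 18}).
Multiply as integer polynomials: a · b = 7·x^6 + 64·x^5 + 71·x^4 + 83·x^3 + 72·x^2 + 21·x + 18. Reducing coefficients mod 19: a · b ≡ 7·x^6 + 7·x^5 + 14·x^4 + 7·x^3 + 15·x^2 + 2·x + 18. Now divide by f(x) = x^4 + 17·x^3 + 14·x^2 + 4·x + 5 in F_19[x], eliminating the leading term at each step:
  leading term 7·x^6: subtract (7·x^2)·f(x) = 7·x^6 + 5·x^5 + 3·x^4 + 9·x^3 + 16·x^2, leaving 2·x^5 + 11·x^4 + 17·x^3 + 18·x^2 + 2·x + 18 (coefficients mod 19)
  leading term 2·x^5: subtract (2·x)·f(x) = 2·x^5 + 15·x^4 + 9·x^3 + 8·x^2 + 10·x, leaving 15·x^4 + 8·x^3 + 10·x^2 + 11·x + 18 (coefficients mod 19)
  leading term 15·x^4: subtract (15)·f(x) = 15·x^4 + 8·x^3 + x^2 + 3·x + 18, leaving 9·x^2 + 8·x (coefficients mod 19)
The degree is now < 4, so this is the remainder. Hence a · b ≡ 9·x^2 + 8·x in F_19[x]/(f).

Final answer: a · b ≡ 9·x^2 + 8·x (mod f(x))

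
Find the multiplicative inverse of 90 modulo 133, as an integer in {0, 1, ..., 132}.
Apply the extended Euclidean algorithm to (133, 90), tracking rows (r, s, t) with s·133 + t·90 = r. Each division r_prev = q·r_cur + r_new produces the new row as (previous row) − q·(current row):
  row A: (133, 1, 0)   [1·133 + 0·90 = 133]
  row B: (90, 0, 1)   [0·133 + 1·90 = 90]
  133 = 1·90 + 43   → row C = row A − 1·row B = (43, 1, −1)   [check: 1·133 − 1·90 = 43]
  90 = 2·43 + 4   → row D = row B − 2·row C = (4, −2, 3)   [check: −2·133 + 3·90 = 4]
  43 = 10·4 + 3   → row E = row C − 10·row D = (3, 21, −31)   [check: 21·133 − 31·90 = 3]
  4 = 1·3 + 1   → row F = row D − 1·row E = (1, −23, 34)   [check: −23·133 + 34·90 = 1]
  3 = 3·1 + 0   → remainder 0, stop. gcd = 1 (last nonzero row F).
The gcd is 1, so 90 is invertible mod 133. The last nonzero row gives −23·133 + 34·90 = 1, so t = 34. So 90^(−1) ≡ 34 (mod 133). Verify: 90 · 34 = 3060 ≡ 1 (mod 133). ✓

Final answer: 90^(−1) ≡ 34 (mod 133)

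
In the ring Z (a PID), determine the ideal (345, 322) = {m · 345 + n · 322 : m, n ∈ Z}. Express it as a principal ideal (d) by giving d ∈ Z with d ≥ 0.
(345, 322) = (23); d = 23

In the PID Z, (a, b) is generated by gcd(a, b). Compute gcd(345, 322) with the extended Euclidean algorithm, tracking rows (r, s, t) with s·345 + t·322 = r:
  row A: (345, 1, 0)   [1·345 + 0·322 = 345]
  row B: (322, 0, 1)   [0·345 + 1·322 = 322]
  345 = 1·322 + 23   → row C = row A − 1·row B = (23, 1, −1)   [check: 1·345 − 1·322 = 23]
  322 = 14·23 + 0   → remainder 0, stop. gcd = 23 (last nonzero row C).
So gcd(345, 322) = 23, with Bézout identity 1·345 − 1·322 = 23. Containment (⊇): the Bézout identity exhibits 23 as an element of (345, 322), giving (23) ⊆ (345, 322). Containment (⊆): since 23 | 345 and 23 | 322 (345 = 23·15, 322 = 23·14), every Z-linear combination of 345 and 322 is divisible by 23, so (345, 322) ⊆ (23). Therefore (345, 322) = (23), d = 23.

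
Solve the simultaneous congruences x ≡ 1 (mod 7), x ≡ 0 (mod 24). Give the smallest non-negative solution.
The moduli 7, 24 are pairwise coprime, so by the CRT there is a unique solution mod 7·24 = 168.
Solve by successive substitution. Start with x ≡ 1 (mod 7).
  Combine with x ≡ 0 (mod 24): write x = 1 + 7·t and require 1 + 7·t ≡ 0 (mod 24), i.e. 7·t ≡ 0 − 1 ≡ 23 (mod 24). Since 7^(−1) ≡ 7 (mod 24), t ≡ 7·23 ≡ 17 (mod 24). So x ≡ 1 + 7·17 = 120 (mod 168).
Unique solution in [0, 168): x = 120.

Final answer: x ≡ 120 (mod 168); the representative in [0, 168) is 120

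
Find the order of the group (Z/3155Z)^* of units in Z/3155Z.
|(Z/3155Z)^*| = 2520

(Z/3155Z)^* consists of the classes a with gcd(a, 3155) = 1, so its order is φ(3155). φ is multiplicative, with φ(p^e) = p^e − p^(e−1). Factorise 3155 = 5 · 631. Then
  φ(3155) = (5 − 1) · (631 − 1) = 4 · 630 = 2520.
Thus |(Z/3155Z)^*| = 2520.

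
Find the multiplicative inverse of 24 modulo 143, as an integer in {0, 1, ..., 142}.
24^(−1) ≡ 6 (mod 143)

Apply the extended Euclidean algorithm to (143, 24), tracking rows (r, s, t) with s·143 + t·24 = r. Each division r_prev = q·r_cur + r_new produces the new row as (previous row) − q·(current row):
  row A: (143, 1, 0)   [1·143 + 0·24 = 143]
  row B: (24, 0, 1)   [0·143 + 1·24 = 24]
  143 = 5·24 + 23   → row C = row A − 5·row B = (23, 1, −5)   [check: 1·143 − 5·24 = 23]
  24 = 1·23 + 1   → row D = row B − 1·row C = (1, −1, 6)   [check: −1·143 + 6·24 = 1]
  23 = 23·1 + 0   → remainder 0, stop. gcd = 1 (last nonzero row D).
The gcd is 1, so 24 is invertible mod 143. The last nonzero row gives −1·143 + 6·24 = 1, so t = 6. So 24^(−1) ≡ 6 (mod 143). Verify: 24 · 6 = 144 ≡ 1 (mod 143). ✓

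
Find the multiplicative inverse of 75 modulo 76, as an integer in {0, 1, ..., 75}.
Apply the extended Euclidean algorithm to (76, 75), tracking rows (r, s, t) with s·76 + t·75 = r. Each division r_prev = q·r_cur + r_new produces the new row as (previous row) − q·(current row):
  row A: (76, 1, 0)   [1·76 + 0·75 = 76]
  row B: (75, 0, 1)   [0·76 + 1·75 = 75]
  76 = 1·75 + 1   → row C = row A − 1·row B = (1, 1, −1)   [check: 1·76 − 1·75 = 1]
  75 = 75·1 + 0   → remainder 0, stop. gcd = 1 (last nonzero row C).
The gcd is 1, so 75 is invertible mod 76. The last nonzero row gives 1·76 − 1·75 = 1, so t = −1. So 75^(−1) ≡ −1 ≡ 75 (mod 76). Verify: 75 · 75 = 5625 ≡ 1 (mod 76). ✓

Final answer: 75^(−1) ≡ 75 (mod 76)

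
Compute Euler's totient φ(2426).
φ(2426) = 1212

φ is multiplicative, with φ(p^e) = p^e − p^(e−1). Factorise 2426 = 2 · 1213. Then
  φ(2426) = (2 − 1) · (1213 − 1) = 1 · 1212 = 1212.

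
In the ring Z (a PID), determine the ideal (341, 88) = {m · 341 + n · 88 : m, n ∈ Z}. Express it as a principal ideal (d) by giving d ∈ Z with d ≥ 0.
In the PID Z, (a, b) is generated by gcd(a, b). Compute gcd(341, 88) with the extended Euclidean algorithm, tracking rows (r, s, t) with s·341 + t·88 = r:
  row A: (341, 1, 0)   [1·341 + 0·88 = 341]
  row B: (88, 0, 1)   [0·341 + 1·88 = 88]
  341 = 3·88 + 77   → row C = row A − 3·row B = (77, 1, −3)   [check: 1·341 − 3·88 = 77]
  88 = 1·77 + 11   → row D = row B − 1·row C = (11, −1, 4)   [check: −1·341 + 4·88 = 11]
  77 = 7·11 + 0   → remainder 0, stop. gcd = 11 (last nonzero row D).
So gcd(341, 88) = 11, with Bézout identity −1·341 + 4·88 = 11. Containment (⊇): the Bézout identity exhibits 11 as an element of (341, 88), giving (11) ⊆ (341, 88). Containment (⊆): since 11 | 341 and 11 | 88 (341 = 11·31, 88 = 11·8), every Z-linear combination of 341 and 88 is divisible by 11, so (341, 88) ⊆ (11). Therefore (341, 88) = (11), d = 11.

Final answer: (341, 88) = (11); d = 11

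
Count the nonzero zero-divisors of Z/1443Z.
In Z/1443Z each nonzero element is either a unit (gcd with 1443 is 1) or a zero-divisor (gcd > 1). The number of units is φ(1443): factorise 1443 = 3 · 13 · 37, so φ(1443) = (3 − 1) · (13 − 1) · (37 − 1) = 2 · 12 · 36 = 864. The nonzero elements number 1443 − 1 = 1442. Hence the nonzero zero-divisors number 1442 − 864 = 578.

Final answer: Z/1443Z has 578 nonzero zero-divisors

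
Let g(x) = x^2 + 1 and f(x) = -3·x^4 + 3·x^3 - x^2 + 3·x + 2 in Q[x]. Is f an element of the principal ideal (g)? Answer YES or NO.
In Q[x] the ideal (g) consists of all multiples of g, so f ∈ (g) iff g | f, i.e. iff the remainder of f on division by g is 0. Divide f by g (g is monic, so eliminate the leading term of the running remainder at each step):
  leading term -3·x^4: subtract (-3·x^2)·g(x) = -3·x^4 - 3·x^2, leaving 3·x^3 + 2·x^2 + 3·x + 2
  leading term 3·x^3: subtract (3·x)·g(x) = 3·x^3 + 3·x, leaving 2·x^2 + 2
  leading term 2·x^2: subtract (2)·g(x) = 2·x^2 + 2, leaving 0
The remainder is 0, so f(x) = g(x) · h(x) with h(x) = -3·x^2 + 3·x + 2. Hence g | f, i.e. f ∈ (g).

Final answer: YES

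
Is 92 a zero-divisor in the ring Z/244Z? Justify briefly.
gcd(92, 244) = 4 > 1, so 92 is not a unit in Z/244Z. In Z/nZ every nonzero non-unit is a zero-divisor: explicitly, take b = 244/gcd = 61 ≠ 0 (mod 244); then 92·61 = 5612 = 23·244, i.e. 92·61 ≡ 0 (mod 244). So 92 is a zero-divisor.

Final answer: YES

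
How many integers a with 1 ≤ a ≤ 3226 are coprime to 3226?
1612

The number of a ∈ {1, ..., 3226} with gcd(a, 3226) = 1 is by definition Euler's totient φ(3226). φ is multiplicative, with φ(p^e) = p^e − p^(e−1). Factorise 3226 = 2 · 1613. Then
  φ(3226) = (2 − 1) · (1613 − 1) = 1 · 1612 = 1612.
So there are 1612 such integers.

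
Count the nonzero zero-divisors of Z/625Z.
Z/625Z has 124 nonzero zero-divisors

In Z/625Z each nonzero element is either a unit (gcd with 625 is 1) or a zero-divisor (gcd > 1). The number of units is φ(625): factorise 625 = 5^4, so φ(625) = (5^4 − 5^3) = 500 = 500. The nonzero elements number 625 − 1 = 624. Hence the nonzero zero-divisors number 624 − 500 = 124.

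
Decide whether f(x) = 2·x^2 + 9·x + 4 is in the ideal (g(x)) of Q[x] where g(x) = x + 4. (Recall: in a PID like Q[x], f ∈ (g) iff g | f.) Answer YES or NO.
In Q[x] the ideal (g) consists of all multiples of g, so f ∈ (g) iff g | f, i.e. iff the remainder of f on division by g is 0. Divide f by g (g is monic, so eliminate the leading term of the running remainder at each step):
  leading term 2·x^2: subtract (2·x)·g(x) = 2·x^2 + 8·x, leaving x + 4
  leading term x: subtract (1)·g(x) = x + 4, leaving 0
The remainder is 0, so f(x) = g(x) · h(x) with h(x) = 2·x + 1. Hence g | f, i.e. f ∈ (g).

Final answer: YES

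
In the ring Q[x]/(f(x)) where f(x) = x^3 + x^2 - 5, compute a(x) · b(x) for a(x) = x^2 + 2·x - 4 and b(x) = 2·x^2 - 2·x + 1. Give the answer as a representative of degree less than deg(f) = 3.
First multiply in Q[x] without reducing: a · b = 2·x^4 + 2·x^3 - 11·x^2 + 10·x - 4. Now divide by f(x) = x^3 + x^2 - 5, eliminating the leading term at each step:
  leading term 2·x^4: subtract (2·x)·f(x) = 2·x^4 + 2·x^3 - 10·x, leaving -11·x^2 + 20·x - 4
The degree is now < 3, so this is the remainder. Hence a · b ≡ -11·x^2 + 20·x - 4 in Q[x]/(f).

Final answer: a · b ≡ -11·x^2 + 20·x - 4 (mod f(x))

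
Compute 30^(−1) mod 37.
Apply the extended Euclidean algorithm to (37, 30), tracking rows (r, s, t) with s·37 + t·30 = r. Each division r_prev = q·r_cur + r_new produces the new row as (previous row) − q·(current row):
  row A: (37, 1, 0)   [1·37 + 0·30 = 37]
  row B: (30, 0, 1)   [0·37 + 1·30 = 30]
  37 = 1·30 + 7   → row C = row A − 1·row B = (7, 1, −1)   [check: 1·37 − 1·30 = 7]
  30 = 4·7 + 2   → row D = row B − 4·row C = (2, −4, 5)   [check: −4·37 + 5·30 = 2]
  7 = 3·2 + 1   → row E = row C − 3·row D = (1, 13, −16)   [check: 13·37 − 16·30 = 1]
  2 = 2·1 + 0   → remainder 0, stop. gcd = 1 (last nonzero row E).
The gcd is 1, so 30 is invertible mod 37. The last nonzero row gives 13·37 − 16·30 = 1, so t = −16. So 30^(−1) ≡ −16 ≡ 21 (mod 37). Verify: 30 · 21 = 630 ≡ 1 (mod 37). ✓

Final answer: 30^(−1) ≡ 21 (mod 37)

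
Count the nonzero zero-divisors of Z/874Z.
Z/874Z has 477 nonzero zero-divisors

In Z/874Z each nonzero element is either a unit (gcd with 874 is 1) or a zero-divisor (gcd > 1). The number of units is φ(874): factorise 874 = 2 · 19 · 23, so φ(874) = (2 − 1) · (19 − 1) · (23 − 1) = 1 · 18 · 22 = 396. The nonzero elements number 874 − 1 = 873. Hence the nonzero zero-divisors number 873 − 396 = 477.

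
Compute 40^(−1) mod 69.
Apply the extended Euclidean algorithm to (69, 40), tracking rows (r, s, t) with s·69 + t·40 = r. Each division r_prev = q·r_cur + r_new produces the new row as (previous row) − q·(current row):
  row A: (69, 1, 0)   [1·69 + 0·40 = 69]
  row B: (40, 0, 1)   [0·69 + 1·40 = 40]
  69 = 1·40 + 29   → row C = row A − 1·row B = (29, 1, −1)   [check: 1·69 − 1·40 = 29]
  40 = 1·29 + 11   → row D = row B − 1·row C = (11, −1, 2)   [check: −1·69 + 2·40 = 11]
  29 = 2·11 + 7   → row E = row C − 2·row D = (7, 3, −5)   [check: 3·69 − 5·40 = 7]
  11 = 1·7 + 4   → row F = row D − 1·row E = (4, −4, 7)   [check: −4·69 + 7·40 = 4]
  7 = 1·4 + 3   → row G = row E − 1·row F = (3, 7, −12)   [check: 7·69 − 12·40 = 3]
  4 = 1·3 + 1   → row H = row F − 1·row G = (1, −11, 19)   [check: −11·69 + 19·40 = 1]
  3 = 3·1 + 0   → remainder 0, stop. gcd = 1 (last nonzero row H).
The gcd is 1, so 40 is invertible mod 69. The last nonzero row gives −11·69 + 19·40 = 1, so t = 19. So 40^(−1) ≡ 19 (mod 69). Verify: 40 · 19 = 760 ≡ 1 (mod 69). ✓

Final answer: 40^(−1) ≡ 19 (mod 69)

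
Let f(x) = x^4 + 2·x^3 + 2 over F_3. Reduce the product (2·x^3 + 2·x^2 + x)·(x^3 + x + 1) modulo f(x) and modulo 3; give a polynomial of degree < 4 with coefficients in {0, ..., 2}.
Multiply as integer polynomials: a · b = 2·x^6 + 2·x^5 + 3·x^4 + 4·x^3 + 3·x^2 + x. Reducing coefficients mod 3: a · b ≡ 2·x^6 + 2·x^5 + x^3 + x. Now divide by f(x) = x^4 + 2·x^3 + 2 in F_3[x], eliminating the leading term at each step:
  leading term 2·x^6: subtract (2·x^2)·f(x) = 2·x^6 + x^5 + x^2, leaving x^5 + x^3 + 2·x^2 + x (coefficients mod 3)
  leading term x^5: subtract (x)·f(x) = x^5 + 2·x^4 + 2·x, leaving x^4 + x^3 + 2·x^2 + 2·x (coefficients mod 3)
  leading term x^4: subtract (1)·f(x) = x^4 + 2·x^3 + 2, leaving 2·x^3 + 2·x^2 + 2·x + 1 (coefficients mod 3)
The degree is now < 4, so this is the remainder. Hence a · b ≡ 2·x^3 + 2·x^2 + 2·x + 1 in F_3[x]/(f).

Final answer: a · b ≡ 2·x^3 + 2·x^2 + 2·x + 1 (mod f(x))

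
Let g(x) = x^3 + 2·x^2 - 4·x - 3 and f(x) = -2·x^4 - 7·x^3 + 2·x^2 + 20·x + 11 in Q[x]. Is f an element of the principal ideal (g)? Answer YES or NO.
NO

In Q[x] the ideal (g) consists of all multiples of g, so f ∈ (g) iff g | f, i.e. iff the remainder of f on division by g is 0. Divide f by g (g is monic, so eliminate the leading term of the running remainder at each step):
  leading term -2·x^4: subtract (-2·x)·g(x) = -2·x^4 - 4·x^3 + 8·x^2 + 6·x, leaving -3·x^3 - 6·x^2 + 14·x + 11
  leading term -3·x^3: subtract (-3)·g(x) = -3·x^3 - 6·x^2 + 12·x + 9, leaving 2·x + 2
The remainder r(x) = 2·x + 2 ≠ 0 (and deg r < deg g), so g ∤ f, i.e. f ∉ (g).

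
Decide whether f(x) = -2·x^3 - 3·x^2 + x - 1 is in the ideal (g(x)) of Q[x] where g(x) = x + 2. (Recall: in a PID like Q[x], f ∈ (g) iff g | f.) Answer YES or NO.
In Q[x] the ideal (g) consists of all multiples of g, so f ∈ (g) iff g | f, i.e. iff the remainder of f on division by g is 0. Divide f by g (g is monic, so eliminate the leading term of the running remainder at each step):
  leading term -2·x^3: subtract (-2·x^2)·g(x) = -2·x^3 - 4·x^2, leaving x^2 + x - 1
  leading term x^2: subtract (x)·g(x) = x^2 + 2·x, leaving -x - 1
  leading term -x: subtract (-1)·g(x) = -x - 2, leaving 1
The remainder r(x) = 1 ≠ 0 (and deg r < deg g), so g ∤ f, i.e. f ∉ (g).

Final answer: NO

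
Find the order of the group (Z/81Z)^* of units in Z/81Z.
(Z/81Z)^* consists of the classes a with gcd(a, 81) = 1, so its order is φ(81). φ is multiplicative, with φ(p^e) = p^e − p^(e−1). Factorise 81 = 3^4. Then
  φ(81) = (3^4 − 3^3) = 54 = 54.
Thus |(Z/81Z)^*| = 54.

Final answer: |(Z/81Z)^*| = 54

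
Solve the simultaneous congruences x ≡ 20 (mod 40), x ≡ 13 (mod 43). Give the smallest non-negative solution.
The moduli 40, 43 are pairwise coprime, so by the CRT there is a unique solution mod 40·43 = 1720.
Solve by successive substitution. Start with x ≡ 20 (mod 40).
  Combine with x ≡ 13 (mod 43): write x = 20 + 40·t and require 20 + 40·t ≡ 13 (mod 43), i.e. 40·t ≡ 13 − 20 ≡ 36 (mod 43). Since 40^(−1) ≡ 14 (mod 43), t ≡ 14·36 ≡ 31 (mod 43). So x ≡ 20 + 40·31 = 1260 (mod 1720).
Unique solution in [0, 1720): x = 1260.

Final answer: x ≡ 1260 (mod 1720); the representative in [0, 1720) is 1260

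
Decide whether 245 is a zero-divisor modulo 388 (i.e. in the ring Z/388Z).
NO

gcd(245, 388) = 1, so 245 is a unit in Z/388Z (it has a multiplicative inverse). A unit cannot be a zero-divisor: if 245·b ≡ 0 then multiplying both sides by 245^(−1) gives b ≡ 0. So 245 is not a zero-divisor.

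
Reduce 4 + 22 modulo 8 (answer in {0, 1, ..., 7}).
Reduce the summands first: 22 ≡ 6 (mod 8), so 4 + 22 ≡ 4 + 6 (mod 8). 4 + 6 = 10; 10 = 1·8 + 2, so (4 + 22) mod 8 = 2.

Final answer: 2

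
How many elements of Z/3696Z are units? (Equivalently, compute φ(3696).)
Z/3696Z has φ(3696) = 960 units

An element a ∈ Z/3696Z is a unit iff gcd(a, 3696) = 1, so the number of units is φ(3696). φ is multiplicative, with φ(p^e) = p^e − p^(e−1). Factorise 3696 = 2^4 · 3 · 7 · 11. Then
  φ(3696) = (2^4 − 2^3) · (3 − 1) · (7 − 1) · (11 − 1) = 8 · 2 · 6 · 10 = 960.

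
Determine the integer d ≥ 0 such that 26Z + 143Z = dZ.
(26, 143) = (13); d = 13

In the PID Z, (a, b) is generated by gcd(a, b). Compute gcd(143, 26) with the extended Euclidean algorithm, tracking rows (r, s, t) with s·143 + t·26 = r:
  row A: (143, 1, 0)   [1·143 + 0·26 = 143]
  row B: (26, 0, 1)   [0·143 + 1·26 = 26]
  143 = 5·26 + 13   → row C = row A − 5·row B = (13, 1, −5)   [check: 1·143 − 5·26 = 13]
  26 = 2·13 + 0   → remainder 0, stop. gcd = 13 (last nonzero row C).
So gcd(26, 143) = 13, with Bézout identity 1·143 − 5·26 = 13. Containment (⊇): the Bézout identity exhibits 13 as an element of (26, 143), giving (13) ⊆ (26, 143). Containment (⊆): since 13 | 26 and 13 | 143 (26 = 13·2, 143 = 13·11), every Z-linear combination of 26 and 143 is divisible by 13, so (26, 143) ⊆ (13). Therefore (26, 143) = (13), d = 13.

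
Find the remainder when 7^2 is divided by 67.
Use repeated squaring. Binary(2) = 10. Walk through the bits of the exponent 2 left-to-right: at each bit after the leading one, square the running value, then multiply by 7 if the bit is 1 (always reducing mod 67):
  bit 1 = 1 (leading): start with 7.
  bit 2 = 0: square 7^2 = 49 (mod 67).
Final value: 7^2 ≡ 49 (mod 67).

Final answer: 49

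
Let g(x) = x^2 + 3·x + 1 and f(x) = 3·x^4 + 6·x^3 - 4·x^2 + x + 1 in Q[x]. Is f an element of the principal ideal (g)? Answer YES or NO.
NO

In Q[x] the ideal (g) consists of all multiples of g, so f ∈ (g) iff g | f, i.e. iff the remainder of f on division by g is 0. Divide f by g (g is monic, so eliminate the leading term of the running remainder at each step):
  leading term 3·x^4: subtract (3·x^2)·g(x) = 3·x^4 + 9·x^3 + 3·x^2, leaving -3·x^3 - 7·x^2 + x + 1
  leading term -3·x^3: subtract (-3·x)·g(x) = -3·x^3 - 9·x^2 - 3·x, leaving 2·x^2 + 4·x + 1
  leading term 2·x^2: subtract (2)·g(x) = 2·x^2 + 6·x + 2, leaving -2·x - 1
The remainder r(x) = -2·x - 1 ≠ 0 (and deg r < deg g), so g ∤ f, i.e. f ∉ (g).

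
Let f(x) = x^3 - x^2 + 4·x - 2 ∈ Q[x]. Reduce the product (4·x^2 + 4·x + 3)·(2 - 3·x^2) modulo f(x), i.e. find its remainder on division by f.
a · b ≡ 23·x^2 + 80·x - 42 (mod f(x))

First multiply in Q[x] without reducing: a · b = -12·x^4 - 12·x^3 - x^2 + 8·x + 6. Now divide by f(x) = x^3 - x^2 + 4·x - 2, eliminating the leading term at each step:
  leading term -12·x^4: subtract (-12·x)·f(x) = -12·x^4 + 12·x^3 - 48·x^2 + 24·x, leaving -24·x^3 + 47·x^2 - 16·x + 6
  leading term -24·x^3: subtract (-24)·f(x) = -24·x^3 + 24·x^2 - 96·x + 48, leaving 23·x^2 + 80·x - 42
The degree is now < 3, so this is the remainder. Hence a · b ≡ 23·x^2 + 80·x - 42 in Q[x]/(f).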